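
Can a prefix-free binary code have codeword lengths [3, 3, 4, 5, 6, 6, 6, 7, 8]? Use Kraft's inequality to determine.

Kraft inequality: Σ 2^(-l_i) ≤ 1 for prefix-free code
Calculating: 2^(-3) + 2^(-3) + 2^(-4) + 2^(-5) + 2^(-6) + 2^(-6) + 2^(-6) + 2^(-7) + 2^(-8)
= 0.125 + 0.125 + 0.0625 + 0.03125 + 0.015625 + 0.015625 + 0.015625 + 0.0078125 + 0.00390625
= 0.4023
Since 0.4023 ≤ 1, prefix-free code exists


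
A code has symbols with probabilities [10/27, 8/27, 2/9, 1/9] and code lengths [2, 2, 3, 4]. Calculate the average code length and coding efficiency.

Average length L = Σ p_i × l_i = 2.4444 bits
Entropy H = 1.8851 bits
Efficiency η = H/L × 100% = 77.12%


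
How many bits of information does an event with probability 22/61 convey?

Information content I(x) = -log₂(p(x))
I = -log₂(22/61) = -log₂(0.3607)
I = 1.4713 bits


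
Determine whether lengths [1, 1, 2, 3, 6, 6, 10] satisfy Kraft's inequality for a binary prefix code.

Kraft inequality: Σ 2^(-l_i) ≤ 1 for prefix-free code
Calculating: 2^(-1) + 2^(-1) + 2^(-2) + 2^(-3) + 2^(-6) + 2^(-6) + 2^(-10)
= 0.5 + 0.5 + 0.25 + 0.125 + 0.015625 + 0.015625 + 0.0009765625
= 1.4072
Since 1.4072 > 1, prefix-free code does not exist


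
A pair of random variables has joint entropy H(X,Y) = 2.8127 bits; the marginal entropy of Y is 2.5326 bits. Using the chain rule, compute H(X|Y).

Chain rule: H(X,Y) = H(X|Y) + H(Y)
H(X|Y) = H(X,Y) - H(Y) = 2.8127 - 2.5326 = 0.2801 bits


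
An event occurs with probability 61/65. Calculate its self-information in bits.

Information content I(x) = -log₂(p(x))
I = -log₂(61/65) = -log₂(0.9385)
I = 0.0916 bits


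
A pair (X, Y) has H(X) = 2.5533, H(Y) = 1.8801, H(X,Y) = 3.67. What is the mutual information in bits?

I(X;Y) = H(X) + H(Y) - H(X,Y)
I(X;Y) = 2.5533 + 1.8801 - 3.67 = 0.7634 bits


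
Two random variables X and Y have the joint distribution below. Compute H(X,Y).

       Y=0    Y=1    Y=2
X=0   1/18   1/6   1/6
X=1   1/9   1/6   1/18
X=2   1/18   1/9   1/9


H(X,Y) = -Σ p(x,y) log₂ p(x,y)
  p(0,0)=1/18: -0.0556 × log₂(0.0556) = 0.2317
  p(0,1)=1/6: -0.1667 × log₂(0.1667) = 0.4308
  p(0,2)=1/6: -0.1667 × log₂(0.1667) = 0.4308
  p(1,0)=1/9: -0.1111 × log₂(0.1111) = 0.3522
  p(1,1)=1/6: -0.1667 × log₂(0.1667) = 0.4308
  p(1,2)=1/18: -0.0556 × log₂(0.0556) = 0.2317
  p(2,0)=1/18: -0.0556 × log₂(0.0556) = 0.2317
  p(2,1)=1/9: -0.1111 × log₂(0.1111) = 0.3522
  p(2,2)=1/9: -0.1111 × log₂(0.1111) = 0.3522
H(X,Y) = 3.0441 bits


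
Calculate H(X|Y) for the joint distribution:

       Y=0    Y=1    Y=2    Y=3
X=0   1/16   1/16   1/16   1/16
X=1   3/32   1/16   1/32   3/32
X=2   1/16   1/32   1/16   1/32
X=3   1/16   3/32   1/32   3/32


H(X|Y) = Σ_y p(y) H(X|Y=y)
  p(Y=0) = 9/32, H(X|Y=0) = 1.9749
  p(Y=1) = 1/4, H(X|Y=1) = 1.9056
  p(Y=2) = 3/16, H(X|Y=2) = 1.9183
  p(Y=3) = 9/32, H(X|Y=3) = 1.8911
H(X|Y) = 0.2812×1.9749 + 0.2500×1.9056 + 0.1875×1.9183 + 0.2812×1.8911 = 1.9234 bits


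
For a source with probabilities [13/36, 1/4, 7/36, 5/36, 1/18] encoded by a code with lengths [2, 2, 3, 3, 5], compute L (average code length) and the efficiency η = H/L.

Average length L = Σ p_i × l_i = 2.5000 bits
Entropy H = 2.1173 bits
Efficiency η = H/L × 100% = 84.69%


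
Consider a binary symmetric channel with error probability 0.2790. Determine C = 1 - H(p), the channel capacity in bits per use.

For BSC with error probability p:
C = 1 - H(p) where H(p) is binary entropy
H(0.2790) = -0.2790 × log₂(0.2790) - 0.7210 × log₂(0.7210)
H(p) = 0.8541
C = 1 - 0.8541 = 0.1459 bits/use


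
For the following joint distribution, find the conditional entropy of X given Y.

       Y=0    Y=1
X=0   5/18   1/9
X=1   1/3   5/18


H(X|Y) = Σ_y p(y) H(X|Y=y)
  p(Y=0) = 11/18, H(X|Y=0) = 0.9940
  p(Y=1) = 7/18, H(X|Y=1) = 0.8631
H(X|Y) = 0.6111×0.9940 + 0.3889×0.8631 = 0.9431 bits


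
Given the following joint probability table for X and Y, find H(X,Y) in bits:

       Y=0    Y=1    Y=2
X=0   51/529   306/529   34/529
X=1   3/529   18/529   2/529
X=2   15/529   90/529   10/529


H(X,Y) = -Σ p(x,y) log₂ p(x,y)
  p(0,0)=51/529: -0.0964 × log₂(0.0964) = 0.3253
  p(0,1)=306/529: -0.5784 × log₂(0.5784) = 0.4568
  p(0,2)=34/529: -0.0643 × log₂(0.0643) = 0.2545
  p(1,0)=3/529: -0.0057 × log₂(0.0057) = 0.0423
  p(1,1)=18/529: -0.0340 × log₂(0.0340) = 0.1660
  p(1,2)=2/529: -0.0038 × log₂(0.0038) = 0.0304
  p(2,0)=15/529: -0.0284 × log₂(0.0284) = 0.1458
  p(2,1)=90/529: -0.1701 × log₂(0.1701) = 0.4347
  p(2,2)=10/529: -0.0189 × log₂(0.0189) = 0.1082
H(X,Y) = 1.9641 bits


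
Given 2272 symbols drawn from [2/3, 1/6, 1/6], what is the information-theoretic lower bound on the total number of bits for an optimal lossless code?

Entropy H = 1.2516 bits/symbol
Minimum bits = H × n = 1.2516 × 2272
= 2843.70 bits


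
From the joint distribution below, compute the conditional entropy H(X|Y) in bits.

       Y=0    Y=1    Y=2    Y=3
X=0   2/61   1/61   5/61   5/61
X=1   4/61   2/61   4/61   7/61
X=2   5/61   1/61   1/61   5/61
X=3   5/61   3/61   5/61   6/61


H(X|Y) = Σ_y p(y) H(X|Y=y)
  p(Y=0) = 16/61, H(X|Y=0) = 1.9238
  p(Y=1) = 7/61, H(X|Y=1) = 1.8424
  p(Y=2) = 15/61, H(X|Y=2) = 1.8256
  p(Y=3) = 23/61, H(X|Y=3) = 1.9853
H(X|Y) = 0.2623×1.9238 + 0.1148×1.8424 + 0.2459×1.8256 + 0.3770×1.9853 = 1.9135 bits


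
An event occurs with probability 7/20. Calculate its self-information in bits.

Information content I(x) = -log₂(p(x))
I = -log₂(7/20) = -log₂(0.3500)
I = 1.5146 bits


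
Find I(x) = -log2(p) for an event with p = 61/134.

Information content I(x) = -log₂(p(x))
I = -log₂(61/134) = -log₂(0.4552)
I = 1.1354 bits


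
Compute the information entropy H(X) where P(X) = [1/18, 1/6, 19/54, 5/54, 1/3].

H(X) = -Σ p(x) log₂ p(x)
  -1/18 × log₂(1/18) = 0.2317
  -1/6 × log₂(1/6) = 0.4308
  -19/54 × log₂(19/54) = 0.5302
  -5/54 × log₂(5/54) = 0.3179
  -1/3 × log₂(1/3) = 0.5283
H(X) = 2.0389 bits


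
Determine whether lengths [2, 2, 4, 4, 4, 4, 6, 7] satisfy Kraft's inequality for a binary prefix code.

Kraft inequality: Σ 2^(-l_i) ≤ 1 for prefix-free code
Calculating: 2^(-2) + 2^(-2) + 2^(-4) + 2^(-4) + 2^(-4) + 2^(-4) + 2^(-6) + 2^(-7)
= 0.25 + 0.25 + 0.0625 + 0.0625 + 0.0625 + 0.0625 + 0.015625 + 0.0078125
= 0.7734
Since 0.7734 ≤ 1, prefix-free code exists


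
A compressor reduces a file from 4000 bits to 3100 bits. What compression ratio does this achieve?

Compression ratio = Original / Compressed
= 4000 / 3100 = 1.29:1


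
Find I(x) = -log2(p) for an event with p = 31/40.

Information content I(x) = -log₂(p(x))
I = -log₂(31/40) = -log₂(0.7750)
I = 0.3677 bits


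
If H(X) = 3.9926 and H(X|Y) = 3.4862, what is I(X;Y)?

I(X;Y) = H(X) - H(X|Y)
I(X;Y) = 3.9926 - 3.4862 = 0.5064 bits


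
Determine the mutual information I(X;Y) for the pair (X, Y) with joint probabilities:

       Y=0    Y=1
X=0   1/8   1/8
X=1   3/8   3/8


H(X) = 0.8113, H(Y) = 1.0000, H(X,Y) = 1.8113
I(X;Y) = H(X) + H(Y) - H(X,Y) = 0.0000 bits


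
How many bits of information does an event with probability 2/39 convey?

Information content I(x) = -log₂(p(x))
I = -log₂(2/39) = -log₂(0.0513)
I = 4.2854 bits


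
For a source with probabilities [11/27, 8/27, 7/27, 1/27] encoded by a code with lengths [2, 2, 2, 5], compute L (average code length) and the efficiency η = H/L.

Average length L = Σ p_i × l_i = 2.1111 bits
Entropy H = 1.7288 bits
Efficiency η = H/L × 100% = 81.89%


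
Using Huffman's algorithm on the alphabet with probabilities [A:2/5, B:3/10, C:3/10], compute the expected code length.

Huffman tree construction:
Combine smallest probabilities repeatedly
Resulting codes:
  A: 0 (length 1)
  B: 10 (length 2)
  C: 11 (length 2)
Average length = Σ p(s) × length(s) = 1.6000 bits


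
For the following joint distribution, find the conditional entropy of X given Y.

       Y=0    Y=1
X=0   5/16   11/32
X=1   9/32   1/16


H(X|Y) = Σ_y p(y) H(X|Y=y)
  p(Y=0) = 19/32, H(X|Y=0) = 0.9980
  p(Y=1) = 13/32, H(X|Y=1) = 0.6194
H(X|Y) = 0.5938×0.9980 + 0.4062×0.6194 = 0.8442 bits


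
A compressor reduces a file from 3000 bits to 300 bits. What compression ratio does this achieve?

Compression ratio = Original / Compressed
= 3000 / 300 = 10.00:1


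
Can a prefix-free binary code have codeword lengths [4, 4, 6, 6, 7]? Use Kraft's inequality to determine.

Kraft inequality: Σ 2^(-l_i) ≤ 1 for prefix-free code
Calculating: 2^(-4) + 2^(-4) + 2^(-6) + 2^(-6) + 2^(-7)
= 0.0625 + 0.0625 + 0.015625 + 0.015625 + 0.0078125
= 0.1641
Since 0.1641 ≤ 1, prefix-free code exists


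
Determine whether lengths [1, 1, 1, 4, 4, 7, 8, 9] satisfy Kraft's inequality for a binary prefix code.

Kraft inequality: Σ 2^(-l_i) ≤ 1 for prefix-free code
Calculating: 2^(-1) + 2^(-1) + 2^(-1) + 2^(-4) + 2^(-4) + 2^(-7) + 2^(-8) + 2^(-9)
= 0.5 + 0.5 + 0.5 + 0.0625 + 0.0625 + 0.0078125 + 0.00390625 + 0.001953125
= 1.6387
Since 1.6387 > 1, prefix-free code does not exist


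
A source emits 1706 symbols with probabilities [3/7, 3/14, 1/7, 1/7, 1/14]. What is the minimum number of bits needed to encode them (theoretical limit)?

Entropy H = 2.0742 bits/symbol
Minimum bits = H × n = 2.0742 × 1706
= 3538.53 bits


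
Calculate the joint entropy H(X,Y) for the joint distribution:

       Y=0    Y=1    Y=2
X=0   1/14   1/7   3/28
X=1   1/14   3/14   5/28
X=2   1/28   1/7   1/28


H(X,Y) = -Σ p(x,y) log₂ p(x,y)
  p(0,0)=1/14: -0.0714 × log₂(0.0714) = 0.2720
  p(0,1)=1/7: -0.1429 × log₂(0.1429) = 0.4011
  p(0,2)=3/28: -0.1071 × log₂(0.1071) = 0.3453
  p(1,0)=1/14: -0.0714 × log₂(0.0714) = 0.2720
  p(1,1)=3/14: -0.2143 × log₂(0.2143) = 0.4762
  p(1,2)=5/28: -0.1786 × log₂(0.1786) = 0.4438
  p(2,0)=1/28: -0.0357 × log₂(0.0357) = 0.1717
  p(2,1)=1/7: -0.1429 × log₂(0.1429) = 0.4011
  p(2,2)=1/28: -0.0357 × log₂(0.0357) = 0.1717
H(X,Y) = 2.9547 bits


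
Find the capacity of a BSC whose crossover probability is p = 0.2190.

For BSC with error probability p:
C = 1 - H(p) where H(p) is binary entropy
H(0.2190) = -0.2190 × log₂(0.2190) - 0.7810 × log₂(0.7810)
H(p) = 0.7583
C = 1 - 0.7583 = 0.2417 bits/use


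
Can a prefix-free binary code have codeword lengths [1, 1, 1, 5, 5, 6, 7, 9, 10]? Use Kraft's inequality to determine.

Kraft inequality: Σ 2^(-l_i) ≤ 1 for prefix-free code
Calculating: 2^(-1) + 2^(-1) + 2^(-1) + 2^(-5) + 2^(-5) + 2^(-6) + 2^(-7) + 2^(-9) + 2^(-10)
= 0.5 + 0.5 + 0.5 + 0.03125 + 0.03125 + 0.015625 + 0.0078125 + 0.001953125 + 0.0009765625
= 1.5889
Since 1.5889 > 1, prefix-free code does not exist


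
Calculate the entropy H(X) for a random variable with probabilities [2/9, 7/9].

H(X) = -Σ p(x) log₂ p(x)
  -2/9 × log₂(2/9) = 0.4822
  -7/9 × log₂(7/9) = 0.2820
H(X) = 0.7642 bits


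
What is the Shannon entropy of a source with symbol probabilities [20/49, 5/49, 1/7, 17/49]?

H(X) = -Σ p(x) log₂ p(x)
  -20/49 × log₂(20/49) = 0.5277
  -5/49 × log₂(5/49) = 0.3360
  -1/7 × log₂(1/7) = 0.4011
  -17/49 × log₂(17/49) = 0.5299
H(X) = 1.7946 bits


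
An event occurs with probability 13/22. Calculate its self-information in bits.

Information content I(x) = -log₂(p(x))
I = -log₂(13/22) = -log₂(0.5909)
I = 0.7590 bits


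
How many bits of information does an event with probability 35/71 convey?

Information content I(x) = -log₂(p(x))
I = -log₂(35/71) = -log₂(0.4930)
I = 1.0205 bits


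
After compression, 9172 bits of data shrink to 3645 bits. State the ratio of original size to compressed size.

Compression ratio = Original / Compressed
= 9172 / 3645 = 2.52:1


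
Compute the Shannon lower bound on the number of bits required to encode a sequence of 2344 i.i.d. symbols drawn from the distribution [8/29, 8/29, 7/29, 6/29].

Entropy H = 1.9904 bits/symbol
Minimum bits = H × n = 1.9904 × 2344
= 4665.38 bits


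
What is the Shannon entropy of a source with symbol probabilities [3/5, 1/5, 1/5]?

H(X) = -Σ p(x) log₂ p(x)
  -3/5 × log₂(3/5) = 0.4422
  -1/5 × log₂(1/5) = 0.4644
  -1/5 × log₂(1/5) = 0.4644
H(X) = 1.3710 bits


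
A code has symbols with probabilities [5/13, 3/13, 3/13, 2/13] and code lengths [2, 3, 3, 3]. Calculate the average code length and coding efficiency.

Average length L = Σ p_i × l_i = 2.6154 bits
Entropy H = 1.9220 bits
Efficiency η = H/L × 100% = 73.49%


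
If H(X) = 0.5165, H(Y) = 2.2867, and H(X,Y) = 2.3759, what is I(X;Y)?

I(X;Y) = H(X) + H(Y) - H(X,Y)
I(X;Y) = 0.5165 + 2.2867 - 2.3759 = 0.4273 bits


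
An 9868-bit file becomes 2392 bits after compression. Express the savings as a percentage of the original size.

Space savings = (1 - Compressed/Original) × 100%
= (1 - 2392/9868) × 100%
= 75.76%


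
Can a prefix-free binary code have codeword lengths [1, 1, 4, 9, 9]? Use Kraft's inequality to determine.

Kraft inequality: Σ 2^(-l_i) ≤ 1 for prefix-free code
Calculating: 2^(-1) + 2^(-1) + 2^(-4) + 2^(-9) + 2^(-9)
= 0.5 + 0.5 + 0.0625 + 0.001953125 + 0.001953125
= 1.0664
Since 1.0664 > 1, prefix-free code does not exist


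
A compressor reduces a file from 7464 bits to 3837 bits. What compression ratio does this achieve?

Compression ratio = Original / Compressed
= 7464 / 3837 = 1.95:1


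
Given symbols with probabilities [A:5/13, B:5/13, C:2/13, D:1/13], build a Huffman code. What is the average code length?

Huffman tree construction:
Combine smallest probabilities repeatedly
Resulting codes:
  A: 11 (length 2)
  B: 0 (length 1)
  C: 101 (length 3)
  D: 100 (length 3)
Average length = Σ p(s) × length(s) = 1.8462 bits


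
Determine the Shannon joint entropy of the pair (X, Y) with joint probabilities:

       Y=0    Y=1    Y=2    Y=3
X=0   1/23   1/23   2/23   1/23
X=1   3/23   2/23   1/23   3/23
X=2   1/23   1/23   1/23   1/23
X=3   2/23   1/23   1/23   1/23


H(X,Y) = -Σ p(x,y) log₂ p(x,y)
  p(0,0)=1/23: -0.0435 × log₂(0.0435) = 0.1967
  p(0,1)=1/23: -0.0435 × log₂(0.0435) = 0.1967
  p(0,2)=2/23: -0.0870 × log₂(0.0870) = 0.3064
  p(0,3)=1/23: -0.0435 × log₂(0.0435) = 0.1967
  p(1,0)=3/23: -0.1304 × log₂(0.1304) = 0.3833
  p(1,1)=2/23: -0.0870 × log₂(0.0870) = 0.3064
  p(1,2)=1/23: -0.0435 × log₂(0.0435) = 0.1967
  p(1,3)=3/23: -0.1304 × log₂(0.1304) = 0.3833
  p(2,0)=1/23: -0.0435 × log₂(0.0435) = 0.1967
  p(2,1)=1/23: -0.0435 × log₂(0.0435) = 0.1967
  p(2,2)=1/23: -0.0435 × log₂(0.0435) = 0.1967
  p(2,3)=1/23: -0.0435 × log₂(0.0435) = 0.1967
  p(3,0)=2/23: -0.0870 × log₂(0.0870) = 0.3064
  p(3,1)=1/23: -0.0435 × log₂(0.0435) = 0.1967
  p(3,2)=1/23: -0.0435 × log₂(0.0435) = 0.1967
  p(3,3)=1/23: -0.0435 × log₂(0.0435) = 0.1967
H(X,Y) = 3.8492 bits


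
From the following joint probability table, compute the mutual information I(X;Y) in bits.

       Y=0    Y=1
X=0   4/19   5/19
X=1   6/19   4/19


H(X) = 0.9980, H(Y) = 0.9980, H(X,Y) = 1.9785
I(X;Y) = H(X) + H(Y) - H(X,Y) = 0.0175 bits


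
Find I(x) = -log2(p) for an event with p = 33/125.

Information content I(x) = -log₂(p(x))
I = -log₂(33/125) = -log₂(0.2640)
I = 1.9214 bits


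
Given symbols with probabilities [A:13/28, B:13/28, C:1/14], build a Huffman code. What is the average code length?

Huffman tree construction:
Combine smallest probabilities repeatedly
Resulting codes:
  A: 11 (length 2)
  B: 0 (length 1)
  C: 10 (length 2)
Average length = Σ p(s) × length(s) = 1.5357 bits


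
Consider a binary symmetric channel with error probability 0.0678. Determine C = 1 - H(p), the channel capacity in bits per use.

For BSC with error probability p:
C = 1 - H(p) where H(p) is binary entropy
H(0.0678) = -0.0678 × log₂(0.0678) - 0.9322 × log₂(0.9322)
H(p) = 0.3577
C = 1 - 0.3577 = 0.6423 bits/use


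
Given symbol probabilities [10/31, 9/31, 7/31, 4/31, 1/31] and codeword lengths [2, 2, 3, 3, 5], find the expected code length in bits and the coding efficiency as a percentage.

Average length L = Σ p_i × l_i = 2.4516 bits
Entropy H = 2.0703 bits
Efficiency η = H/L × 100% = 84.45%


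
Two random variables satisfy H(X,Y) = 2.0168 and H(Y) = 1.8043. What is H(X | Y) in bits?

Chain rule: H(X,Y) = H(X|Y) + H(Y)
H(X|Y) = H(X,Y) - H(Y) = 2.0168 - 1.8043 = 0.2125 bits


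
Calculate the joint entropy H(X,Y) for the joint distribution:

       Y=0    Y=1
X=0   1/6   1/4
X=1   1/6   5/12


H(X,Y) = -Σ p(x,y) log₂ p(x,y)
  p(0,0)=1/6: -0.1667 × log₂(0.1667) = 0.4308
  p(0,1)=1/4: -0.2500 × log₂(0.2500) = 0.5000
  p(1,0)=1/6: -0.1667 × log₂(0.1667) = 0.4308
  p(1,1)=5/12: -0.4167 × log₂(0.4167) = 0.5263
H(X,Y) = 1.8879 bits


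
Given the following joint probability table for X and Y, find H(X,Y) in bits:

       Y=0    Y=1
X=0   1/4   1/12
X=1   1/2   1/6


H(X,Y) = -Σ p(x,y) log₂ p(x,y)
  p(0,0)=1/4: -0.2500 × log₂(0.2500) = 0.5000
  p(0,1)=1/12: -0.0833 × log₂(0.0833) = 0.2987
  p(1,0)=1/2: -0.5000 × log₂(0.5000) = 0.5000
  p(1,1)=1/6: -0.1667 × log₂(0.1667) = 0.4308
H(X,Y) = 1.7296 bits


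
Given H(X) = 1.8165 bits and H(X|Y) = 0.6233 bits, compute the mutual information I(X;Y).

I(X;Y) = H(X) - H(X|Y)
I(X;Y) = 1.8165 - 0.6233 = 1.1932 bits


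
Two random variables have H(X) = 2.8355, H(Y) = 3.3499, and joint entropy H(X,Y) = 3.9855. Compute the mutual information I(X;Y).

I(X;Y) = H(X) + H(Y) - H(X,Y)
I(X;Y) = 2.8355 + 3.3499 - 3.9855 = 2.1999 bits


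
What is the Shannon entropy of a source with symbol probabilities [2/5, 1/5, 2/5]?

H(X) = -Σ p(x) log₂ p(x)
  -2/5 × log₂(2/5) = 0.5288
  -1/5 × log₂(1/5) = 0.4644
  -2/5 × log₂(2/5) = 0.5288
H(X) = 1.5219 bits


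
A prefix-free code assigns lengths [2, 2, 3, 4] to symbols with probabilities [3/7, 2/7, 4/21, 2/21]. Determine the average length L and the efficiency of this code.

Average length L = Σ p_i × l_i = 2.3810 bits
Entropy H = 1.8190 bits
Efficiency η = H/L × 100% = 76.40%


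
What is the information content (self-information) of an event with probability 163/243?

Information content I(x) = -log₂(p(x))
I = -log₂(163/243) = -log₂(0.6708)
I = 0.5761 bits


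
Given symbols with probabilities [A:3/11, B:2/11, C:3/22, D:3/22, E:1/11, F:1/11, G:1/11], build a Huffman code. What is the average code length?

Huffman tree construction:
Combine smallest probabilities repeatedly
Resulting codes:
  A: 10 (length 2)
  B: 111 (length 3)
  C: 011 (length 3)
  D: 110 (length 3)
  E: 000 (length 3)
  F: 001 (length 3)
  G: 010 (length 3)
Average length = Σ p(s) × length(s) = 2.7273 bits


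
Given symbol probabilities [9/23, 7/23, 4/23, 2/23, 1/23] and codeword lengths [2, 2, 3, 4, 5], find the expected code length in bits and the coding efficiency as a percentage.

Average length L = Σ p_i × l_i = 2.4783 bits
Entropy H = 1.9940 bits
Efficiency η = H/L × 100% = 80.46%


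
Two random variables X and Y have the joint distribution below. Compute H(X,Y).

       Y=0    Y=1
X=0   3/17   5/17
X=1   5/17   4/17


H(X,Y) = -Σ p(x,y) log₂ p(x,y)
  p(0,0)=3/17: -0.1765 × log₂(0.1765) = 0.4416
  p(0,1)=5/17: -0.2941 × log₂(0.2941) = 0.5193
  p(1,0)=5/17: -0.2941 × log₂(0.2941) = 0.5193
  p(1,1)=4/17: -0.2353 × log₂(0.2353) = 0.4912
H(X,Y) = 1.9713 bits


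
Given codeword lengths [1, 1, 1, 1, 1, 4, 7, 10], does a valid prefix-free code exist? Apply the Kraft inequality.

Kraft inequality: Σ 2^(-l_i) ≤ 1 for prefix-free code
Calculating: 2^(-1) + 2^(-1) + 2^(-1) + 2^(-1) + 2^(-1) + 2^(-4) + 2^(-7) + 2^(-10)
= 0.5 + 0.5 + 0.5 + 0.5 + 0.5 + 0.0625 + 0.0078125 + 0.0009765625
= 2.5713
Since 2.5713 > 1, prefix-free code does not exist


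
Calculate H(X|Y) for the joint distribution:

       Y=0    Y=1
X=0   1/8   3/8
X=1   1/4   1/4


H(X|Y) = Σ_y p(y) H(X|Y=y)
  p(Y=0) = 3/8, H(X|Y=0) = 0.9183
  p(Y=1) = 5/8, H(X|Y=1) = 0.9710
H(X|Y) = 0.3750×0.9183 + 0.6250×0.9710 = 0.9512 bits


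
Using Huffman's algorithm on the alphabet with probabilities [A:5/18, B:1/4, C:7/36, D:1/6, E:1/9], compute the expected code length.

Huffman tree construction:
Combine smallest probabilities repeatedly
Resulting codes:
  A: 10 (length 2)
  B: 01 (length 2)
  C: 00 (length 2)
  D: 111 (length 3)
  E: 110 (length 3)
Average length = Σ p(s) × length(s) = 2.2778 bits


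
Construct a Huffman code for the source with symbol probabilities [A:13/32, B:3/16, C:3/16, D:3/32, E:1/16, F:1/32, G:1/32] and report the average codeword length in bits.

Huffman tree construction:
Combine smallest probabilities repeatedly
Resulting codes:
  A: 0 (length 1)
  B: 110 (length 3)
  C: 111 (length 3)
  D: 100 (length 3)
  E: 1010 (length 4)
  F: 10110 (length 5)
  G: 10111 (length 5)
Average length = Σ p(s) × length(s) = 2.3750 bits


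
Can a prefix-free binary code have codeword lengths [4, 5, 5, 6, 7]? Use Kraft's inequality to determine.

Kraft inequality: Σ 2^(-l_i) ≤ 1 for prefix-free code
Calculating: 2^(-4) + 2^(-5) + 2^(-5) + 2^(-6) + 2^(-7)
= 0.0625 + 0.03125 + 0.03125 + 0.015625 + 0.0078125
= 0.1484
Since 0.1484 ≤ 1, prefix-free code exists


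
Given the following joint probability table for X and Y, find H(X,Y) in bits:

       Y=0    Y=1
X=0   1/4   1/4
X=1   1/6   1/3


H(X,Y) = -Σ p(x,y) log₂ p(x,y)
  p(0,0)=1/4: -0.2500 × log₂(0.2500) = 0.5000
  p(0,1)=1/4: -0.2500 × log₂(0.2500) = 0.5000
  p(1,0)=1/6: -0.1667 × log₂(0.1667) = 0.4308
  p(1,1)=1/3: -0.3333 × log₂(0.3333) = 0.5283
H(X,Y) = 1.9591 bits


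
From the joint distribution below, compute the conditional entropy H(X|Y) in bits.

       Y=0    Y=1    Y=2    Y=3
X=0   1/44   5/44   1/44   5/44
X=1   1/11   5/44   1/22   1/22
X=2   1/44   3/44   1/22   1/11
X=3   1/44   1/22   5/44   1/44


H(X|Y) = Σ_y p(y) H(X|Y=y)
  p(Y=0) = 7/44, H(X|Y=0) = 1.6645
  p(Y=1) = 15/44, H(X|Y=1) = 1.9086
  p(Y=2) = 5/22, H(X|Y=2) = 1.7610
  p(Y=3) = 3/11, H(X|Y=3) = 1.7842
H(X|Y) = 0.1591×1.6645 + 0.3409×1.9086 + 0.2273×1.7610 + 0.2727×1.7842 = 1.8023 bits


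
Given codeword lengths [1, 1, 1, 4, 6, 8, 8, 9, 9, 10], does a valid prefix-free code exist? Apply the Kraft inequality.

Kraft inequality: Σ 2^(-l_i) ≤ 1 for prefix-free code
Calculating: 2^(-1) + 2^(-1) + 2^(-1) + 2^(-4) + 2^(-6) + 2^(-8) + 2^(-8) + 2^(-9) + 2^(-9) + 2^(-10)
= 0.5 + 0.5 + 0.5 + 0.0625 + 0.015625 + 0.00390625 + 0.00390625 + 0.001953125 + 0.001953125 + 0.0009765625
= 1.5908
Since 1.5908 > 1, prefix-free code does not exist


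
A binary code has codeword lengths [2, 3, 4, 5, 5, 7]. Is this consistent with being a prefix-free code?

Kraft inequality: Σ 2^(-l_i) ≤ 1 for prefix-free code
Calculating: 2^(-2) + 2^(-3) + 2^(-4) + 2^(-5) + 2^(-5) + 2^(-7)
= 0.25 + 0.125 + 0.0625 + 0.03125 + 0.03125 + 0.0078125
= 0.5078
Since 0.5078 ≤ 1, prefix-free code exists


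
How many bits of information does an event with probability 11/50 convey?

Information content I(x) = -log₂(p(x))
I = -log₂(11/50) = -log₂(0.2200)
I = 2.1844 bits


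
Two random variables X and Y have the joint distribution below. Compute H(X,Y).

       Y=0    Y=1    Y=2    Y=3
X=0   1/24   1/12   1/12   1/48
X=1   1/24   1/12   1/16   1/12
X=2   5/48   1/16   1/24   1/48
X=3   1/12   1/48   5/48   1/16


H(X,Y) = -Σ p(x,y) log₂ p(x,y)
  p(0,0)=1/24: -0.0417 × log₂(0.0417) = 0.1910
  p(0,1)=1/12: -0.0833 × log₂(0.0833) = 0.2987
  p(0,2)=1/12: -0.0833 × log₂(0.0833) = 0.2987
  p(0,3)=1/48: -0.0208 × log₂(0.0208) = 0.1164
  p(1,0)=1/24: -0.0417 × log₂(0.0417) = 0.1910
  p(1,1)=1/12: -0.0833 × log₂(0.0833) = 0.2987
  p(1,2)=1/16: -0.0625 × log₂(0.0625) = 0.2500
  p(1,3)=1/12: -0.0833 × log₂(0.0833) = 0.2987
  p(2,0)=5/48: -0.1042 × log₂(0.1042) = 0.3399
  p(2,1)=1/16: -0.0625 × log₂(0.0625) = 0.2500
  p(2,2)=1/24: -0.0417 × log₂(0.0417) = 0.1910
  p(2,3)=1/48: -0.0208 × log₂(0.0208) = 0.1164
  p(3,0)=1/12: -0.0833 × log₂(0.0833) = 0.2987
  p(3,1)=1/48: -0.0208 × log₂(0.0208) = 0.1164
  p(3,2)=5/48: -0.1042 × log₂(0.1042) = 0.3399
  p(3,3)=1/16: -0.0625 × log₂(0.0625) = 0.2500
H(X,Y) = 3.8457 bits


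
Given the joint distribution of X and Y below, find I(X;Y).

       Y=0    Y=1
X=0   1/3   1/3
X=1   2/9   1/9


H(X) = 0.9183, H(Y) = 0.9911, H(X,Y) = 1.8911
I(X;Y) = H(X) + H(Y) - H(X,Y) = 0.0183 bits


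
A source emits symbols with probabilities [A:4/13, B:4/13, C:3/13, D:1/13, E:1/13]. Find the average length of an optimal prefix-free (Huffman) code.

Huffman tree construction:
Combine smallest probabilities repeatedly
Resulting codes:
  A: 10 (length 2)
  B: 11 (length 2)
  C: 01 (length 2)
  D: 000 (length 3)
  E: 001 (length 3)
Average length = Σ p(s) × length(s) = 2.1538 bits


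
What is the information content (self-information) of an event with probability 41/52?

Information content I(x) = -log₂(p(x))
I = -log₂(41/52) = -log₂(0.7885)
I = 0.3429 bits


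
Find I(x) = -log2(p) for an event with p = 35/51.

Information content I(x) = -log₂(p(x))
I = -log₂(35/51) = -log₂(0.6863)
I = 0.5431 bits


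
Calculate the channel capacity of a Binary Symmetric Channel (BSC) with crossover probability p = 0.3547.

For BSC with error probability p:
C = 1 - H(p) where H(p) is binary entropy
H(0.3547) = -0.3547 × log₂(0.3547) - 0.6453 × log₂(0.6453)
H(p) = 0.9382
C = 1 - 0.9382 = 0.0618 bits/use


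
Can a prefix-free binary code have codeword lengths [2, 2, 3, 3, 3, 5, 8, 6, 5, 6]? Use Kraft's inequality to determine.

Kraft inequality: Σ 2^(-l_i) ≤ 1 for prefix-free code
Calculating: 2^(-2) + 2^(-2) + 2^(-3) + 2^(-3) + 2^(-3) + 2^(-5) + 2^(-8) + 2^(-6) + 2^(-5) + 2^(-6)
= 0.25 + 0.25 + 0.125 + 0.125 + 0.125 + 0.03125 + 0.00390625 + 0.015625 + 0.03125 + 0.015625
= 0.9727
Since 0.9727 ≤ 1, prefix-free code exists


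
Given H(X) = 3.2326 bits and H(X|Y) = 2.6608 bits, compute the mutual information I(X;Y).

I(X;Y) = H(X) - H(X|Y)
I(X;Y) = 3.2326 - 2.6608 = 0.5718 bits


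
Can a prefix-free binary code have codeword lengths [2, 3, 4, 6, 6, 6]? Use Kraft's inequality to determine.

Kraft inequality: Σ 2^(-l_i) ≤ 1 for prefix-free code
Calculating: 2^(-2) + 2^(-3) + 2^(-4) + 2^(-6) + 2^(-6) + 2^(-6)
= 0.25 + 0.125 + 0.0625 + 0.015625 + 0.015625 + 0.015625
= 0.4844
Since 0.4844 ≤ 1, prefix-free code exists


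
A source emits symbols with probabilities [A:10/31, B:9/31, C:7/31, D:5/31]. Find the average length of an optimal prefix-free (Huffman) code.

Huffman tree construction:
Combine smallest probabilities repeatedly
Resulting codes:
  A: 11 (length 2)
  B: 10 (length 2)
  C: 01 (length 2)
  D: 00 (length 2)
Average length = Σ p(s) × length(s) = 2.0000 bits


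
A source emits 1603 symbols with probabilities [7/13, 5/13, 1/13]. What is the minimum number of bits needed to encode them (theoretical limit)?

Entropy H = 1.2957 bits/symbol
Minimum bits = H × n = 1.2957 × 1603
= 2077.07 bits


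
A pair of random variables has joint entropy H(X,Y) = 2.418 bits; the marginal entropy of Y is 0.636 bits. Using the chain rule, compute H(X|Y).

Chain rule: H(X,Y) = H(X|Y) + H(Y)
H(X|Y) = H(X,Y) - H(Y) = 2.418 - 0.636 = 1.782 bits


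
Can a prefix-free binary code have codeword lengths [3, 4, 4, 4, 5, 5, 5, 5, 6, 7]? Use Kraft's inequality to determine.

Kraft inequality: Σ 2^(-l_i) ≤ 1 for prefix-free code
Calculating: 2^(-3) + 2^(-4) + 2^(-4) + 2^(-4) + 2^(-5) + 2^(-5) + 2^(-5) + 2^(-5) + 2^(-6) + 2^(-7)
= 0.125 + 0.0625 + 0.0625 + 0.0625 + 0.03125 + 0.03125 + 0.03125 + 0.03125 + 0.015625 + 0.0078125
= 0.4609
Since 0.4609 ≤ 1, prefix-free code exists


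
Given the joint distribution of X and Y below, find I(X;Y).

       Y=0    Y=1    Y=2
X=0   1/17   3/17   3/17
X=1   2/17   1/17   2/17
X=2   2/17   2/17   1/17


H(X) = 1.5657, H(Y) = 1.5799, H(X,Y) = 3.0575
I(X;Y) = H(X) + H(Y) - H(X,Y) = 0.0880 bits


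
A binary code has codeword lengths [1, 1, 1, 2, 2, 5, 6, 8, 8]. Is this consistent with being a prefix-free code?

Kraft inequality: Σ 2^(-l_i) ≤ 1 for prefix-free code
Calculating: 2^(-1) + 2^(-1) + 2^(-1) + 2^(-2) + 2^(-2) + 2^(-5) + 2^(-6) + 2^(-8) + 2^(-8)
= 0.5 + 0.5 + 0.5 + 0.25 + 0.25 + 0.03125 + 0.015625 + 0.00390625 + 0.00390625
= 2.0547
Since 2.0547 > 1, prefix-free code does not exist


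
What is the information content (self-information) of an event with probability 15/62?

Information content I(x) = -log₂(p(x))
I = -log₂(15/62) = -log₂(0.2419)
I = 2.0473 bits


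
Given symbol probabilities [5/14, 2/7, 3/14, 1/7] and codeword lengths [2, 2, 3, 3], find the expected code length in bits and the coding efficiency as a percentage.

Average length L = Σ p_i × l_i = 2.3571 bits
Entropy H = 1.9242 bits
Efficiency η = H/L × 100% = 81.63%


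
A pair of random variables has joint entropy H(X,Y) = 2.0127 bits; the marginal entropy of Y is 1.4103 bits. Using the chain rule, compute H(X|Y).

Chain rule: H(X,Y) = H(X|Y) + H(Y)
H(X|Y) = H(X,Y) - H(Y) = 2.0127 - 1.4103 = 0.6024 bits


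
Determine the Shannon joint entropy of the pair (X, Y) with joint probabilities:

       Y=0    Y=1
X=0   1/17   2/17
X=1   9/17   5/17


H(X,Y) = -Σ p(x,y) log₂ p(x,y)
  p(0,0)=1/17: -0.0588 × log₂(0.0588) = 0.2404
  p(0,1)=2/17: -0.1176 × log₂(0.1176) = 0.3632
  p(1,0)=9/17: -0.5294 × log₂(0.5294) = 0.4858
  p(1,1)=5/17: -0.2941 × log₂(0.2941) = 0.5193
H(X,Y) = 1.6087 bits


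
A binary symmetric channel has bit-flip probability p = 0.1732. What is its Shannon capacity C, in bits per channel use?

For BSC with error probability p:
C = 1 - H(p) where H(p) is binary entropy
H(0.1732) = -0.1732 × log₂(0.1732) - 0.8268 × log₂(0.8268)
H(p) = 0.6650
C = 1 - 0.6650 = 0.3350 bits/use


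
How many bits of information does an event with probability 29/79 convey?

Information content I(x) = -log₂(p(x))
I = -log₂(29/79) = -log₂(0.3671)
I = 1.4458 bits


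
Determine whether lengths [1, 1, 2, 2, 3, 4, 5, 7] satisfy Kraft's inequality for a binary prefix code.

Kraft inequality: Σ 2^(-l_i) ≤ 1 for prefix-free code
Calculating: 2^(-1) + 2^(-1) + 2^(-2) + 2^(-2) + 2^(-3) + 2^(-4) + 2^(-5) + 2^(-7)
= 0.5 + 0.5 + 0.25 + 0.25 + 0.125 + 0.0625 + 0.03125 + 0.0078125
= 1.7266
Since 1.7266 > 1, prefix-free code does not exist


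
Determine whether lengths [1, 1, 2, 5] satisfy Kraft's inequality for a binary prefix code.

Kraft inequality: Σ 2^(-l_i) ≤ 1 for prefix-free code
Calculating: 2^(-1) + 2^(-1) + 2^(-2) + 2^(-5)
= 0.5 + 0.5 + 0.25 + 0.03125
= 1.2812
Since 1.2812 > 1, prefix-free code does not exist


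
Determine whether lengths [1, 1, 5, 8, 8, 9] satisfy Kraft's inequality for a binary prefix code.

Kraft inequality: Σ 2^(-l_i) ≤ 1 for prefix-free code
Calculating: 2^(-1) + 2^(-1) + 2^(-5) + 2^(-8) + 2^(-8) + 2^(-9)
= 0.5 + 0.5 + 0.03125 + 0.00390625 + 0.00390625 + 0.001953125
= 1.0410
Since 1.0410 > 1, prefix-free code does not exist


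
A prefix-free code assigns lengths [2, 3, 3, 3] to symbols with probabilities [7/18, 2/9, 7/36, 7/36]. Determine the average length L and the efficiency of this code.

Average length L = Σ p_i × l_i = 2.6111 bits
Entropy H = 1.9309 bits
Efficiency η = H/L × 100% = 73.95%


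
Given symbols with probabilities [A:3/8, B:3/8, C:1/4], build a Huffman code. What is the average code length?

Huffman tree construction:
Combine smallest probabilities repeatedly
Resulting codes:
  A: 11 (length 2)
  B: 0 (length 1)
  C: 10 (length 2)
Average length = Σ p(s) × length(s) = 1.6250 bits


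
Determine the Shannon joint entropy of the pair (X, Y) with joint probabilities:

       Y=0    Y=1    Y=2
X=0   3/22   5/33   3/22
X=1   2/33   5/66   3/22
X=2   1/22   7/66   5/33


H(X,Y) = -Σ p(x,y) log₂ p(x,y)
  p(0,0)=3/22: -0.1364 × log₂(0.1364) = 0.3920
  p(0,1)=5/33: -0.1515 × log₂(0.1515) = 0.4125
  p(0,2)=3/22: -0.1364 × log₂(0.1364) = 0.3920
  p(1,0)=2/33: -0.0606 × log₂(0.0606) = 0.2451
  p(1,1)=5/66: -0.0758 × log₂(0.0758) = 0.2820
  p(1,2)=3/22: -0.1364 × log₂(0.1364) = 0.3920
  p(2,0)=1/22: -0.0455 × log₂(0.0455) = 0.2027
  p(2,1)=7/66: -0.1061 × log₂(0.1061) = 0.3433
  p(2,2)=5/33: -0.1515 × log₂(0.1515) = 0.4125
H(X,Y) = 3.0741 bits


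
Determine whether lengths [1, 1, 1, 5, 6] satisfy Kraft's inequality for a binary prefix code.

Kraft inequality: Σ 2^(-l_i) ≤ 1 for prefix-free code
Calculating: 2^(-1) + 2^(-1) + 2^(-1) + 2^(-5) + 2^(-6)
= 0.5 + 0.5 + 0.5 + 0.03125 + 0.015625
= 1.5469
Since 1.5469 > 1, prefix-free code does not exist


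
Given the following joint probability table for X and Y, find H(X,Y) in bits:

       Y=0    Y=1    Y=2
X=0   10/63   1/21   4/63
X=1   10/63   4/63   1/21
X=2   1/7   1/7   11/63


H(X,Y) = -Σ p(x,y) log₂ p(x,y)
  p(0,0)=10/63: -0.1587 × log₂(0.1587) = 0.4215
  p(0,1)=1/21: -0.0476 × log₂(0.0476) = 0.2092
  p(0,2)=4/63: -0.0635 × log₂(0.0635) = 0.2525
  p(1,0)=10/63: -0.1587 × log₂(0.1587) = 0.4215
  p(1,1)=4/63: -0.0635 × log₂(0.0635) = 0.2525
  p(1,2)=1/21: -0.0476 × log₂(0.0476) = 0.2092
  p(2,0)=1/7: -0.1429 × log₂(0.1429) = 0.4011
  p(2,1)=1/7: -0.1429 × log₂(0.1429) = 0.4011
  p(2,2)=11/63: -0.1746 × log₂(0.1746) = 0.4396
H(X,Y) = 3.0081 bits


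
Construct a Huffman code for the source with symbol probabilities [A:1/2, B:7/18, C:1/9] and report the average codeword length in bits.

Huffman tree construction:
Combine smallest probabilities repeatedly
Resulting codes:
  A: 0 (length 1)
  B: 11 (length 2)
  C: 10 (length 2)
Average length = Σ p(s) × length(s) = 1.5000 bits


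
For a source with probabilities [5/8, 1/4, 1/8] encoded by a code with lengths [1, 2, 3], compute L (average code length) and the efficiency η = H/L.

Average length L = Σ p_i × l_i = 1.5000 bits
Entropy H = 1.2988 bits
Efficiency η = H/L × 100% = 86.59%


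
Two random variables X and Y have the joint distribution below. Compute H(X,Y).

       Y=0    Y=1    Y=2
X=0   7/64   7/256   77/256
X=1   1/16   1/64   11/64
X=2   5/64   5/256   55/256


H(X,Y) = -Σ p(x,y) log₂ p(x,y)
  p(0,0)=7/64: -0.1094 × log₂(0.1094) = 0.3492
  p(0,1)=7/256: -0.0273 × log₂(0.0273) = 0.1420
  p(0,2)=77/256: -0.3008 × log₂(0.3008) = 0.5213
  p(1,0)=1/16: -0.0625 × log₂(0.0625) = 0.2500
  p(1,1)=1/64: -0.0156 × log₂(0.0156) = 0.0938
  p(1,2)=11/64: -0.1719 × log₂(0.1719) = 0.4367
  p(2,0)=5/64: -0.0781 × log₂(0.0781) = 0.2873
  p(2,1)=5/256: -0.0195 × log₂(0.0195) = 0.1109
  p(2,2)=55/256: -0.2148 × log₂(0.2148) = 0.4767
H(X,Y) = 2.6678 bits


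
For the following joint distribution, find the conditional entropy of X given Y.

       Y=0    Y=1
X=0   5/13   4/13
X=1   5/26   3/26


H(X|Y) = Σ_y p(y) H(X|Y=y)
  p(Y=0) = 15/26, H(X|Y=0) = 0.9183
  p(Y=1) = 11/26, H(X|Y=1) = 0.8454
H(X|Y) = 0.5769×0.9183 + 0.4231×0.8454 = 0.8874 bits


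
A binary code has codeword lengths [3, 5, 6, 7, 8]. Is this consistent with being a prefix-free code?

Kraft inequality: Σ 2^(-l_i) ≤ 1 for prefix-free code
Calculating: 2^(-3) + 2^(-5) + 2^(-6) + 2^(-7) + 2^(-8)
= 0.125 + 0.03125 + 0.015625 + 0.0078125 + 0.00390625
= 0.1836
Since 0.1836 ≤ 1, prefix-free code exists


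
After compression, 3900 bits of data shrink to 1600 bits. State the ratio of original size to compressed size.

Compression ratio = Original / Compressed
= 3900 / 1600 = 2.44:1


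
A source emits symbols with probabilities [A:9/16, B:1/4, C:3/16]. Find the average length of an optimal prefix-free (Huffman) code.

Huffman tree construction:
Combine smallest probabilities repeatedly
Resulting codes:
  A: 1 (length 1)
  B: 01 (length 2)
  C: 00 (length 2)
Average length = Σ p(s) × length(s) = 1.4375 bits


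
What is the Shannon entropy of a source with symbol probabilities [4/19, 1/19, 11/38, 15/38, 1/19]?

H(X) = -Σ p(x) log₂ p(x)
  -4/19 × log₂(4/19) = 0.4732
  -1/19 × log₂(1/19) = 0.2236
  -11/38 × log₂(11/38) = 0.5177
  -15/38 × log₂(15/38) = 0.5294
  -1/19 × log₂(1/19) = 0.2236
H(X) = 1.9675 bits


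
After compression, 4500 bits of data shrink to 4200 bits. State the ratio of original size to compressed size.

Compression ratio = Original / Compressed
= 4500 / 4200 = 1.07:1


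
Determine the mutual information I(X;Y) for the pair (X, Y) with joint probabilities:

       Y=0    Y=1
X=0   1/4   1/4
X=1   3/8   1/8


H(X) = 1.0000, H(Y) = 0.9544, H(X,Y) = 1.9056
I(X;Y) = H(X) + H(Y) - H(X,Y) = 0.0488 bits


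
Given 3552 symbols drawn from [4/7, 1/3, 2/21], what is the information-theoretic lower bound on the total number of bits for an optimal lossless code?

Entropy H = 1.3127 bits/symbol
Minimum bits = H × n = 1.3127 × 3552
= 4662.87 bits


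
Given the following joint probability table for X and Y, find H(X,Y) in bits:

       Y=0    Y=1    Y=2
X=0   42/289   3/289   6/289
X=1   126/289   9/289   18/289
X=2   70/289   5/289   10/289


H(X,Y) = -Σ p(x,y) log₂ p(x,y)
  p(0,0)=42/289: -0.1453 × log₂(0.1453) = 0.4044
  p(0,1)=3/289: -0.0104 × log₂(0.0104) = 0.0684
  p(0,2)=6/289: -0.0208 × log₂(0.0208) = 0.1161
  p(1,0)=126/289: -0.4360 × log₂(0.4360) = 0.5222
  p(1,1)=9/289: -0.0311 × log₂(0.0311) = 0.1559
  p(1,2)=18/289: -0.0623 × log₂(0.0623) = 0.2494
  p(2,0)=70/289: -0.2422 × log₂(0.2422) = 0.4955
  p(2,1)=5/289: -0.0173 × log₂(0.0173) = 0.1013
  p(2,2)=10/289: -0.0346 × log₂(0.0346) = 0.1679
H(X,Y) = 2.2810 bits


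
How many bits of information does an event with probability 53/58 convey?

Information content I(x) = -log₂(p(x))
I = -log₂(53/58) = -log₂(0.9138)
I = 0.1301 bits


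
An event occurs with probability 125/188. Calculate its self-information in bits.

Information content I(x) = -log₂(p(x))
I = -log₂(125/188) = -log₂(0.6649)
I = 0.5888 bits


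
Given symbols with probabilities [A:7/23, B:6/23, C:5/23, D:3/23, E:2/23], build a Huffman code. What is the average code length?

Huffman tree construction:
Combine smallest probabilities repeatedly
Resulting codes:
  A: 11 (length 2)
  B: 10 (length 2)
  C: 00 (length 2)
  D: 011 (length 3)
  E: 010 (length 3)
Average length = Σ p(s) × length(s) = 2.2174 bits


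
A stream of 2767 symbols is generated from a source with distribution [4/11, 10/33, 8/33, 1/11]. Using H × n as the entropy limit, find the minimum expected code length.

Entropy H = 1.8628 bits/symbol
Minimum bits = H × n = 1.8628 × 2767
= 5154.27 bits


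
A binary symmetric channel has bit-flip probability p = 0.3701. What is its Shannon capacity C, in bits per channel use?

For BSC with error probability p:
C = 1 - H(p) where H(p) is binary entropy
H(0.3701) = -0.3701 × log₂(0.3701) - 0.6299 × log₂(0.6299)
H(p) = 0.9507
C = 1 - 0.9507 = 0.0493 bits/use


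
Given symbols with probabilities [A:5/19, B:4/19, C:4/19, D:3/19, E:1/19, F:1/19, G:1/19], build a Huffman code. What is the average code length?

Huffman tree construction:
Combine smallest probabilities repeatedly
Resulting codes:
  A: 10 (length 2)
  B: 00 (length 2)
  C: 01 (length 2)
  D: 110 (length 3)
  E: 11110 (length 5)
  F: 11111 (length 5)
  G: 1110 (length 4)
Average length = Σ p(s) × length(s) = 2.5789 bits


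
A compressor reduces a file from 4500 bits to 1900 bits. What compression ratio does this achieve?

Compression ratio = Original / Compressed
= 4500 / 1900 = 2.37:1


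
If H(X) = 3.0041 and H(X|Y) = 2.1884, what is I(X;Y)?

I(X;Y) = H(X) - H(X|Y)
I(X;Y) = 3.0041 - 2.1884 = 0.8157 bits


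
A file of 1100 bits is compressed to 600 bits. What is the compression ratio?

Compression ratio = Original / Compressed
= 1100 / 600 = 1.83:1


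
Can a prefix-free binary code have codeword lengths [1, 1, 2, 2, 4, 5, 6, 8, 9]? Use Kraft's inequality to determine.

Kraft inequality: Σ 2^(-l_i) ≤ 1 for prefix-free code
Calculating: 2^(-1) + 2^(-1) + 2^(-2) + 2^(-2) + 2^(-4) + 2^(-5) + 2^(-6) + 2^(-8) + 2^(-9)
= 0.5 + 0.5 + 0.25 + 0.25 + 0.0625 + 0.03125 + 0.015625 + 0.00390625 + 0.001953125
= 1.6152
Since 1.6152 > 1, prefix-free code does not exist
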